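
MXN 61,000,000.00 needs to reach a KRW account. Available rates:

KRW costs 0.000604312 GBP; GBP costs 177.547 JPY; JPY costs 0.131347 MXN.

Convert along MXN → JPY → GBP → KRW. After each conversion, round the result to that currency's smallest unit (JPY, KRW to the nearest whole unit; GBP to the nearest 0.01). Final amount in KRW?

KRW 4,328,477,062

MXN 61,000,000.00 ÷ 0.131347 = JPY 464,418,677
JPY 464,418,677 ÷ 177.547 = GBP 2,615,750.63
GBP 2,615,750.63 ÷ 0.000604312 = KRW 4,328,477,062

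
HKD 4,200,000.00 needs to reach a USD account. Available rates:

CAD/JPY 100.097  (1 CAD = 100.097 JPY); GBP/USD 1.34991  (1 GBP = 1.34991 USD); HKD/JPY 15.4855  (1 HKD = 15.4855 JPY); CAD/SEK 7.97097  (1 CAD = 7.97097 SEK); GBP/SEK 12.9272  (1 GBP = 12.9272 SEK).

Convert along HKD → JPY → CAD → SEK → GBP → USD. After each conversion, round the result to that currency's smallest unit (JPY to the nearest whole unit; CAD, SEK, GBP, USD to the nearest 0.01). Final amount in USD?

HKD 4,200,000.00 × 15.4855 = JPY 65,039,100
JPY 65,039,100 ÷ 100.097 = CAD 649,760.73
CAD 649,760.73 × 7.97097 = SEK 5,179,223.29
SEK 5,179,223.29 ÷ 12.9272 = GBP 400,645.41
GBP 400,645.41 × 1.34991 = USD 540,835.25

USD 540,835.25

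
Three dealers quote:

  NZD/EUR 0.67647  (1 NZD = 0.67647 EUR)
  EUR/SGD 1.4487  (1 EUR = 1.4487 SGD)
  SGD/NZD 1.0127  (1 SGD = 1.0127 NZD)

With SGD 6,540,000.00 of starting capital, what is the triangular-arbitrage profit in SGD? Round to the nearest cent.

Profit: SGD 49,765.15

Profitable loop is SGD → EUR → NZD → SGD:
SGD 6,540,000.00 ÷ 1.4487 = EUR 4,514,392.21
EUR 4,514,392.21 ÷ 0.67647 = NZD 6,673,455.16
NZD 6,673,455.16 ÷ 1.0127 = SGD 6,589,765.15
Profit = SGD 6,589,765.15 − SGD 6,540,000.00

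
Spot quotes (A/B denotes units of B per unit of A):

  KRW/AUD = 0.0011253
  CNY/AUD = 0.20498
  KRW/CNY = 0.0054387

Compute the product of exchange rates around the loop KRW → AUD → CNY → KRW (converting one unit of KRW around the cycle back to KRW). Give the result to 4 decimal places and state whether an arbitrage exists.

1.0094 (arbitrage exists)

Around KRW → AUD → CNY → KRW: 1 × 0.0011253 ÷ 0.20498 ÷ 0.0054387 = 1.009396
Product > 1; profitable direction is KRW → AUD → CNY → KRW.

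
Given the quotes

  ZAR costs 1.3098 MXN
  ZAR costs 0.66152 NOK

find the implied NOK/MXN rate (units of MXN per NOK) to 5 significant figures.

1 NOK ÷ 0.66152 = 1.51167 ZAR
1.51167 ZAR × 1.3098 = 1.97999 MXN

NOK/MXN = 1.9800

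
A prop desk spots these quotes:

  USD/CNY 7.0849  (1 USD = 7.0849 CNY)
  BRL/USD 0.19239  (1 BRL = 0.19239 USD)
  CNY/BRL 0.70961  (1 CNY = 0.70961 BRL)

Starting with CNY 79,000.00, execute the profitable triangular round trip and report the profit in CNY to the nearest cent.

Profit: CNY 2,675.38

Profitable loop is CNY → USD → BRL → CNY:
CNY 79,000.00 ÷ 7.0849 = USD 11,150.47
USD 11,150.47 ÷ 0.19239 = BRL 57,957.66
BRL 57,957.66 ÷ 0.70961 = CNY 81,675.38
Profit = CNY 81,675.38 − CNY 79,000.00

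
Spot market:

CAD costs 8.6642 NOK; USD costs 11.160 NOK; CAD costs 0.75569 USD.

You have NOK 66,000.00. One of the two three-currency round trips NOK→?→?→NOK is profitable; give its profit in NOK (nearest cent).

Profit: NOK 1,805.44

Profitable loop is NOK → USD → CAD → NOK:
NOK 66,000.00 ÷ 11.160 = USD 5,913.98
USD 5,913.98 ÷ 0.75569 = CAD 7,825.93
CAD 7,825.93 × 8.6642 = NOK 67,805.44
Profit = NOK 67,805.44 − NOK 66,000.00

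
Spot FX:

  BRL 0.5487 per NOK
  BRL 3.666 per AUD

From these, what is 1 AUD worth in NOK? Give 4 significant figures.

1 AUD × 3.666 = 3.666 BRL
3.666 BRL ÷ 0.5487 = 6.68125 NOK

AUD/NOK = 6.681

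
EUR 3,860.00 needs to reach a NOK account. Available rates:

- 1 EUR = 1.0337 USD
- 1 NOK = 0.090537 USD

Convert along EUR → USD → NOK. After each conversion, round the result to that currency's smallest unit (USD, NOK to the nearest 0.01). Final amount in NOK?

NOK 44,071.26

EUR 3,860.00 × 1.0337 = USD 3,990.08
USD 3,990.08 ÷ 0.090537 = NOK 44,071.26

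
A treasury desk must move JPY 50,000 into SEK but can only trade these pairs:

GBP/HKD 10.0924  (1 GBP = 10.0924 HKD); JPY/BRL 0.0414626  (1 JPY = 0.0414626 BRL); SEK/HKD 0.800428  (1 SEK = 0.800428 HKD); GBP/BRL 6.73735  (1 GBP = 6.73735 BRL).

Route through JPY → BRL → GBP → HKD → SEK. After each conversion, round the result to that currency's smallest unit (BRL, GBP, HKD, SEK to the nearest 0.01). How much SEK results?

SEK 3,879.84

JPY 50,000 × 0.0414626 = BRL 2,073.13
BRL 2,073.13 ÷ 6.73735 = GBP 307.71
GBP 307.71 × 10.0924 = HKD 3,105.53
HKD 3,105.53 ÷ 0.800428 = SEK 3,879.84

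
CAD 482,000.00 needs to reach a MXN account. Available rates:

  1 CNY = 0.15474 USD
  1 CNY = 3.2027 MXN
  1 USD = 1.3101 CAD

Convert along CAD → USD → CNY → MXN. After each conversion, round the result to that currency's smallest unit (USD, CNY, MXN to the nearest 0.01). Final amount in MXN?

CAD 482,000.00 ÷ 1.3101 = USD 367,910.85
USD 367,910.85 ÷ 0.15474 = CNY 2,377,606.63
CNY 2,377,606.63 × 3.2027 = MXN 7,614,760.75

MXN 7,614,760.75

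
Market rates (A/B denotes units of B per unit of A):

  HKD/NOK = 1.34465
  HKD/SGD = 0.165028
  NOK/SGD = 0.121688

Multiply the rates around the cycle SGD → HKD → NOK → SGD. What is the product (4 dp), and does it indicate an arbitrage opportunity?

0.9915 (arbitrage exists)

Around SGD → HKD → NOK → SGD: 1 ÷ 0.165028 × 1.34465 × 0.121688 = 0.991515
Product < 1; profitable direction is SGD → NOK → HKD → SGD.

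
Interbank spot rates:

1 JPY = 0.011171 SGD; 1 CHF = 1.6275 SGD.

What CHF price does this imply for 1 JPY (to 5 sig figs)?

JPY/CHF = 0.0068639

1 JPY × 0.011171 = 0.011171 SGD
0.011171 SGD ÷ 1.6275 = 0.0068639 CHF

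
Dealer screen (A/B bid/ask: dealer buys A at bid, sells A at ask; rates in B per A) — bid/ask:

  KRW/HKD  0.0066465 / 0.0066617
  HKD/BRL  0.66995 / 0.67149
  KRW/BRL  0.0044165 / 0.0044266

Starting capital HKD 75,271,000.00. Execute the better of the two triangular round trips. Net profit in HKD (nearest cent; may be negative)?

Net profit: HKD 445,896.84

Best loop HKD → BRL → KRW → HKD:
HKD 75,271,000.00 × 0.66995 (sell HKD at bid) = BRL 50,427,806.45
BRL 50,427,806.45 ÷ 0.0044266 (buy KRW at ask) = KRW 11,391,995,312
KRW 11,391,995,312 × 0.0066465 (sell KRW at bid) = HKD 75,716,896.84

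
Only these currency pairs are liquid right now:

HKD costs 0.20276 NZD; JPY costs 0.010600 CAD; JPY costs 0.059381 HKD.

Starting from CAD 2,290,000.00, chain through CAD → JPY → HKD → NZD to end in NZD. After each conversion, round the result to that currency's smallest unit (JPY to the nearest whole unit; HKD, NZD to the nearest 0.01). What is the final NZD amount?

CAD 2,290,000.00 ÷ 0.010600 = JPY 216,037,736
JPY 216,037,736 × 0.059381 = HKD 12,828,536.80
HKD 12,828,536.80 × 0.20276 = NZD 2,601,114.12

NZD 2,601,114.12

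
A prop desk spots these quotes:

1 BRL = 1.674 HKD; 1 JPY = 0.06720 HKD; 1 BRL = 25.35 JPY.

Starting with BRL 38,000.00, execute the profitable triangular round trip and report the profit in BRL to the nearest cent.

Profitable loop is BRL → JPY → HKD → BRL:
BRL 38,000.00 × 25.35 = JPY 963,300
JPY 963,300 × 0.06720 = HKD 64,733.76
HKD 64,733.76 ÷ 1.674 = BRL 38,670.11
Profit = BRL 38,670.11 − BRL 38,000.00

Profit: BRL 670.11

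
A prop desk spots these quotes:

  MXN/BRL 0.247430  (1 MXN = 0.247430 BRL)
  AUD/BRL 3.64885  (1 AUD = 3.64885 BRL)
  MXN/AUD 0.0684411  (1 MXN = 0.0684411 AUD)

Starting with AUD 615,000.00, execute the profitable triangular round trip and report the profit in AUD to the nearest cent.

Profitable loop is AUD → BRL → MXN → AUD:
AUD 615,000.00 × 3.64885 = BRL 2,244,042.75
BRL 2,244,042.75 ÷ 0.247430 = MXN 9,069,404.48
MXN 9,069,404.48 × 0.0684411 = AUD 620,720.02
Profit = AUD 620,720.02 − AUD 615,000.00

Profit: AUD 5,720.02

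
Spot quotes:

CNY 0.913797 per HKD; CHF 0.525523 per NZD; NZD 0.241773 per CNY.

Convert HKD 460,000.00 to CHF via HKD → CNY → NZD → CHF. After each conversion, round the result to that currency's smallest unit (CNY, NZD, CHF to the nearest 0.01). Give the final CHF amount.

HKD 460,000.00 × 0.913797 = CNY 420,346.62
CNY 420,346.62 × 0.241773 = NZD 101,628.46
NZD 101,628.46 × 0.525523 = CHF 53,408.09

CHF 53,408.09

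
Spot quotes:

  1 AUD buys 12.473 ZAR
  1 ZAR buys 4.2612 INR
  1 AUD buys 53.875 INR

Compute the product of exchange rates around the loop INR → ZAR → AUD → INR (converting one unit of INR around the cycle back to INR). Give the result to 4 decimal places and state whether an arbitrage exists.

1.0136 (arbitrage exists)

Around INR → ZAR → AUD → INR: 1 ÷ 4.2612 ÷ 12.473 × 53.875 = 1.013642
Product > 1; profitable direction is INR → ZAR → AUD → INR.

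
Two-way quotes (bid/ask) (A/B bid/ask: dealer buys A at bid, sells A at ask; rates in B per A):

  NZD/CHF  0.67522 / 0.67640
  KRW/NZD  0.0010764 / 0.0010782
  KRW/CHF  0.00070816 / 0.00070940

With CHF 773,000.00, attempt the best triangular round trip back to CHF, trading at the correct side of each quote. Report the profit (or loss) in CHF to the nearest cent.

Net profit: CHF 18,967.38

Best loop CHF → KRW → NZD → CHF:
CHF 773,000.00 ÷ 0.00070940 (buy KRW at ask) = KRW 1,089,653,228
KRW 1,089,653,228 × 0.0010764 (sell KRW at bid) = NZD 1,172,902.73
NZD 1,172,902.73 × 0.67522 (sell NZD at bid) = CHF 791,967.38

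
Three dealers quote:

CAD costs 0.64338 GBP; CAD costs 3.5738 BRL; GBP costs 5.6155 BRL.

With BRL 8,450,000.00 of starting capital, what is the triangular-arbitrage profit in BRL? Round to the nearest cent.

Profitable loop is BRL → CAD → GBP → BRL:
BRL 8,450,000.00 ÷ 3.5738 = CAD 2,364,430.02
CAD 2,364,430.02 × 0.64338 = GBP 1,521,226.99
GBP 1,521,226.99 × 5.6155 = BRL 8,542,450.14
Profit = BRL 8,542,450.14 − BRL 8,450,000.00

Profit: BRL 92,450.14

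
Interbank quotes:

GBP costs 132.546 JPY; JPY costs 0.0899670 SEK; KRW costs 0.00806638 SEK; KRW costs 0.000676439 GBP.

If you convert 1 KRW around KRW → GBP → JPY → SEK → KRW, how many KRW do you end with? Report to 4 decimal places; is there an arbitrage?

1.0000 (no arbitrage)

Around KRW → GBP → JPY → SEK → KRW: 1 × 0.000676439 × 132.546 × 0.0899670 ÷ 0.00806638 = 1.000000
Product ≈ 1 (deviation 0.000%, within rounding noise).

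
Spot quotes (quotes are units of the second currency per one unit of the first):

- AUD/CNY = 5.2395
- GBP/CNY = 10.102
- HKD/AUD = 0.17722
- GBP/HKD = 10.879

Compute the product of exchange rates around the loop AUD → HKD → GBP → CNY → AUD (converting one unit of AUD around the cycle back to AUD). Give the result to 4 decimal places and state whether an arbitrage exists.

Around AUD → HKD → GBP → CNY → AUD: 1 ÷ 0.17722 ÷ 10.879 × 10.102 ÷ 5.2395 = 1.000036
Product ≈ 1 (deviation 0.004%, within rounding noise).

1.0000 (no arbitrage)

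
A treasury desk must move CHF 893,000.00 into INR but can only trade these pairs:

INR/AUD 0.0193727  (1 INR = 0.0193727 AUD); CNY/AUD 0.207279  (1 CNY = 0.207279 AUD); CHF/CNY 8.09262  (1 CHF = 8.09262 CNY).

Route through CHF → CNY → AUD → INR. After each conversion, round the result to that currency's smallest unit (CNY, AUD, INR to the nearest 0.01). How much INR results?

CHF 893,000.00 × 8.09262 = CNY 7,226,709.66
CNY 7,226,709.66 × 0.207279 = AUD 1,497,945.15
AUD 1,497,945.15 ÷ 0.0193727 = INR 77,322,476.99

INR 77,322,476.99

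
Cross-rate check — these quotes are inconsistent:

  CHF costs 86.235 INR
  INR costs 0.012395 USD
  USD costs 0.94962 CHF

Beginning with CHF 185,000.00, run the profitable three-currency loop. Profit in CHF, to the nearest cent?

Profit: CHF 2,781.01

Profitable loop is CHF → INR → USD → CHF:
CHF 185,000.00 × 86.235 = INR 15,953,475.00
INR 15,953,475.00 × 0.012395 = USD 197,743.32
USD 197,743.32 × 0.94962 = CHF 187,781.01
Profit = CHF 187,781.01 − CHF 185,000.00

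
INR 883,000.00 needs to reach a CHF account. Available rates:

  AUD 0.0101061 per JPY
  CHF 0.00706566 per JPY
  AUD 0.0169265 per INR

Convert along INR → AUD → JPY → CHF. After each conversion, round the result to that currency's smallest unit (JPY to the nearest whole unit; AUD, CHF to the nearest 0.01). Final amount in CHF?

CHF 10,449.54

INR 883,000.00 × 0.0169265 = AUD 14,946.10
AUD 14,946.10 ÷ 0.0101061 = JPY 1,478,919
JPY 1,478,919 × 0.00706566 = CHF 10,449.54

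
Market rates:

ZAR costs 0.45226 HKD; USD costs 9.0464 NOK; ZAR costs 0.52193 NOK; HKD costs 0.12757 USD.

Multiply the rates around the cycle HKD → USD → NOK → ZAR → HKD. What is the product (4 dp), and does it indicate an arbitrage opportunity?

1.0000 (no arbitrage)

Around HKD → USD → NOK → ZAR → HKD: 1 × 0.12757 × 9.0464 ÷ 0.52193 × 0.45226 = 1.000001
Product ≈ 1 (deviation 0.000%, within rounding noise).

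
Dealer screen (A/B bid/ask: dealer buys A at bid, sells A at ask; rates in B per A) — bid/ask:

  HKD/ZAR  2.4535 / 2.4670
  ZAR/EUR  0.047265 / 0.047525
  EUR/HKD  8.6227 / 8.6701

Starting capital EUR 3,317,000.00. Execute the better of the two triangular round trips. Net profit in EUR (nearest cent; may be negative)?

Net result: EUR -236.75 (no profitable arbitrage after spreads)

Best loop EUR → HKD → ZAR → EUR:
EUR 3,317,000.00 × 8.6227 (sell EUR at bid) = HKD 28,601,495.90
HKD 28,601,495.90 × 2.4535 (sell HKD at bid) = ZAR 70,173,770.19
ZAR 70,173,770.19 × 0.047265 (sell ZAR at bid) = EUR 3,316,763.25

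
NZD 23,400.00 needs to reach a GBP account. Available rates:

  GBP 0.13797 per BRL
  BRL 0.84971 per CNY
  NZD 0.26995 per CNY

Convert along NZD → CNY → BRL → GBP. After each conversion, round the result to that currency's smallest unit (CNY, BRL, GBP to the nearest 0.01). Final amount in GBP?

NZD 23,400.00 ÷ 0.26995 = CNY 86,682.72
CNY 86,682.72 × 0.84971 = BRL 73,655.17
BRL 73,655.17 × 0.13797 = GBP 10,162.20

GBP 10,162.20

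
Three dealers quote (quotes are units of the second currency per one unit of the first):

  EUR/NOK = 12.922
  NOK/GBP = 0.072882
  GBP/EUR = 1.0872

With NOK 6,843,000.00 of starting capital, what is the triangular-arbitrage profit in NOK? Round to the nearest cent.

Profit: NOK 163,578.66

Profitable loop is NOK → GBP → EUR → NOK:
NOK 6,843,000.00 × 0.072882 = GBP 498,731.53
GBP 498,731.53 × 1.0872 = EUR 542,220.92
EUR 542,220.92 × 12.922 = NOK 7,006,578.66
Profit = NOK 7,006,578.66 − NOK 6,843,000.00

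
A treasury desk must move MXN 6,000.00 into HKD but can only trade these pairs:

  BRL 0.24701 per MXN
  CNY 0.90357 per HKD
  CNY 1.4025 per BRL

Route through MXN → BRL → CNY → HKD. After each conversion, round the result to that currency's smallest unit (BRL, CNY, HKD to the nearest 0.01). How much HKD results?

MXN 6,000.00 × 0.24701 = BRL 1,482.06
BRL 1,482.06 × 1.4025 = CNY 2,078.59
CNY 2,078.59 ÷ 0.90357 = HKD 2,300.42

HKD 2,300.42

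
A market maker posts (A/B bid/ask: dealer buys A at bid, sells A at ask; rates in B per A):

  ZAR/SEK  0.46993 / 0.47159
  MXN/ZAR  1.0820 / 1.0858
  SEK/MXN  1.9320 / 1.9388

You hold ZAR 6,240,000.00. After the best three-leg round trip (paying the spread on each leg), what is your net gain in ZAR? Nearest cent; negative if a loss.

Net profit: ZAR 45,461.26

Best loop ZAR → MXN → SEK → ZAR:
ZAR 6,240,000.00 ÷ 1.0858 (buy MXN at ask) = MXN 5,746,914.72
MXN 5,746,914.72 ÷ 1.9388 (buy SEK at ask) = SEK 2,964,160.68
SEK 2,964,160.68 ÷ 0.47159 (buy ZAR at ask) = ZAR 6,285,461.26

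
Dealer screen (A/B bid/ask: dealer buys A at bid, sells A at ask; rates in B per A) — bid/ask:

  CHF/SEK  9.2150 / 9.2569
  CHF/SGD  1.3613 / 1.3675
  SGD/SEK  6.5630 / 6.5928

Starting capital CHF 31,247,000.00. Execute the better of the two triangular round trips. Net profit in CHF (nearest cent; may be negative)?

Net profit: CHF 690,905.45

Best loop CHF → SEK → SGD → CHF:
CHF 31,247,000.00 × 9.2150 (sell CHF at bid) = SEK 287,941,105.00
SEK 287,941,105.00 ÷ 6.5928 (buy SGD at ask) = SGD 43,675,085.70
SGD 43,675,085.70 ÷ 1.3675 (buy CHF at ask) = CHF 31,937,905.45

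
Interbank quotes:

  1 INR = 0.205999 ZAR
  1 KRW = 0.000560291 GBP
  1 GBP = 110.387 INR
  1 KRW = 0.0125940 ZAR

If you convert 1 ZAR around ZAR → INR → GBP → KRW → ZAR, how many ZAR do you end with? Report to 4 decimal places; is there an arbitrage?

Around ZAR → INR → GBP → KRW → ZAR: 1 ÷ 0.205999 ÷ 110.387 ÷ 0.000560291 × 0.0125940 = 0.988478
Product < 1; profitable direction is ZAR → KRW → GBP → INR → ZAR.

0.9885 (arbitrage exists)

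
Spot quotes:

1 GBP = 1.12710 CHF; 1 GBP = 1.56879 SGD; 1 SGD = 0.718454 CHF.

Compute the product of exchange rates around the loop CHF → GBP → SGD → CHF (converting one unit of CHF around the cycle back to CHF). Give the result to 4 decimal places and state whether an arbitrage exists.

Around CHF → GBP → SGD → CHF: 1 ÷ 1.12710 × 1.56879 × 0.718454 = 1.000003
Product ≈ 1 (deviation 0.000%, within rounding noise).

1.0000 (no arbitrage)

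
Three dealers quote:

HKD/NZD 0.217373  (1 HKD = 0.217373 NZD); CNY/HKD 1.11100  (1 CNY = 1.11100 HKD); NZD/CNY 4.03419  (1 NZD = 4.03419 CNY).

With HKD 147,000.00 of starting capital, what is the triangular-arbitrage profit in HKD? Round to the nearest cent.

Profit: HKD 3,883.35

Profitable loop is HKD → CNY → NZD → HKD:
HKD 147,000.00 ÷ 1.11100 = CNY 132,313.23
CNY 132,313.23 ÷ 4.03419 = NZD 32,797.97
NZD 32,797.97 ÷ 0.217373 = HKD 150,883.35
Profit = HKD 150,883.35 − HKD 147,000.00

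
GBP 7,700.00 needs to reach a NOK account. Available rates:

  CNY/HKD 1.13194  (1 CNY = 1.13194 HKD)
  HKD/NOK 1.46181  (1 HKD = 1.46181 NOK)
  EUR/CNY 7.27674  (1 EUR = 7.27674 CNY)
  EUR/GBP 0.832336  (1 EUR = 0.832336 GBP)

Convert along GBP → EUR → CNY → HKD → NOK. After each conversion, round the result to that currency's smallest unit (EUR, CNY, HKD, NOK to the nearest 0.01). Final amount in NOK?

GBP 7,700.00 ÷ 0.832336 = EUR 9,251.07
EUR 9,251.07 × 7.27674 = CNY 67,317.63
CNY 67,317.63 × 1.13194 = HKD 76,199.52
HKD 76,199.52 × 1.46181 = NOK 111,389.22

NOK 111,389.22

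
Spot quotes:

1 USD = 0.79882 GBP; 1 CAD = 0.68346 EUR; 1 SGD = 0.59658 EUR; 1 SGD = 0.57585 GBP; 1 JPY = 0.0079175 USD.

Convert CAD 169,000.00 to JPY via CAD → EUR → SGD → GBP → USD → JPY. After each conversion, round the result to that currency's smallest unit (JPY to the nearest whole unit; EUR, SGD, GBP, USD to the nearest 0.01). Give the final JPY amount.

CAD 169,000.00 × 0.68346 = EUR 115,504.74
EUR 115,504.74 ÷ 0.59658 = SGD 193,611.49
SGD 193,611.49 × 0.57585 = GBP 111,491.18
GBP 111,491.18 ÷ 0.79882 = USD 139,569.84
USD 139,569.84 ÷ 0.0079175 = JPY 17,628,019

JPY 17,628,019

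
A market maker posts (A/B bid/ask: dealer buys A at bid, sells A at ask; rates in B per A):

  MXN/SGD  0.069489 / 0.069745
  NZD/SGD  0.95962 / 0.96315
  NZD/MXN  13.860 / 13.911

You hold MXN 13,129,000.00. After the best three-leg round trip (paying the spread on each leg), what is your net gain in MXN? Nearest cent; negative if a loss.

Net result: MXN -442.47 (no profitable arbitrage after spreads)

Best loop MXN → SGD → NZD → MXN:
MXN 13,129,000.00 × 0.069489 (sell MXN at bid) = SGD 912,321.08
SGD 912,321.08 ÷ 0.96315 (buy NZD at ask) = NZD 947,226.37
NZD 947,226.37 × 13.860 (sell NZD at bid) = MXN 13,128,557.53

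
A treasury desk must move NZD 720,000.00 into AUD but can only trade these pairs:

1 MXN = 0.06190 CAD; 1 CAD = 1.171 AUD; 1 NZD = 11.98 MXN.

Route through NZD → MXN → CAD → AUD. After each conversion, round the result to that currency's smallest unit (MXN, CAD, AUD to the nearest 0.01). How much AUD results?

AUD 625,225.75

NZD 720,000.00 × 11.98 = MXN 8,625,600.00
MXN 8,625,600.00 × 0.06190 = CAD 533,924.64
CAD 533,924.64 × 1.171 = AUD 625,225.75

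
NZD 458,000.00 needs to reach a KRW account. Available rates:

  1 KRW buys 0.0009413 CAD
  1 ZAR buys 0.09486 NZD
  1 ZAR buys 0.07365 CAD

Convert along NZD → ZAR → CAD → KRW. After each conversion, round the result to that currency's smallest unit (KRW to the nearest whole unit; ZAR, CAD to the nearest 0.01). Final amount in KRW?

KRW 377,769,638

NZD 458,000.00 ÷ 0.09486 = ZAR 4,828,167.83
ZAR 4,828,167.83 × 0.07365 = CAD 355,594.56
CAD 355,594.56 ÷ 0.0009413 = KRW 377,769,638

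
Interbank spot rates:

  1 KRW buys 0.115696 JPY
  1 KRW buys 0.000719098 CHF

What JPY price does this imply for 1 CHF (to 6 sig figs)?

CHF/JPY = 160.890

1 CHF ÷ 0.000719098 = 1390.63 KRW
1390.63 KRW × 0.115696 = 160.89 JPY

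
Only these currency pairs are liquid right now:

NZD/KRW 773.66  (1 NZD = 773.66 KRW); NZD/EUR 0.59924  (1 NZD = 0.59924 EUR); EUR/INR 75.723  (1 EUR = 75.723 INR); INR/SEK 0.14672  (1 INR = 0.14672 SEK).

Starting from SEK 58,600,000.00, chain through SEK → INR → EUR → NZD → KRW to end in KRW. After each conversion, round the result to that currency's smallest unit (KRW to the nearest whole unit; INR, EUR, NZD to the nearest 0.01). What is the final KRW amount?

SEK 58,600,000.00 ÷ 0.14672 = INR 399,400,218.10
INR 399,400,218.10 ÷ 75.723 = EUR 5,274,490.16
EUR 5,274,490.16 ÷ 0.59924 = NZD 8,801,966.09
NZD 8,801,966.09 × 773.66 = KRW 6,809,729,085

KRW 6,809,729,085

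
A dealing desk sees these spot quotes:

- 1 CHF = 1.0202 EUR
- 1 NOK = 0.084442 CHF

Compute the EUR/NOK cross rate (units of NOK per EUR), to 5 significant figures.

EUR/NOK = 11.608

1 EUR ÷ 1.0202 = 0.9802 CHF
0.9802 CHF ÷ 0.084442 = 11.608 NOK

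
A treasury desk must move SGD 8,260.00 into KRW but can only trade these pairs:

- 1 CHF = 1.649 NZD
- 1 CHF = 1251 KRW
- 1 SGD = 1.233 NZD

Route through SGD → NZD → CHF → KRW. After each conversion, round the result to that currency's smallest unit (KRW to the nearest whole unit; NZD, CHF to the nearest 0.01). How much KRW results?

KRW 7,726,451

SGD 8,260.00 × 1.233 = NZD 10,184.58
NZD 10,184.58 ÷ 1.649 = CHF 6,176.22
CHF 6,176.22 × 1251 = KRW 7,726,451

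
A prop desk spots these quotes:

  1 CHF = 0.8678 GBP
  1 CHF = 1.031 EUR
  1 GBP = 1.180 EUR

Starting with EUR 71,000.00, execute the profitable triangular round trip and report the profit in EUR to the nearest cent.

Profit: EUR 485.07

Profitable loop is EUR → GBP → CHF → EUR:
EUR 71,000.00 ÷ 1.180 = GBP 60,169.49
GBP 60,169.49 ÷ 0.8678 = CHF 69,335.67
CHF 69,335.67 × 1.031 = EUR 71,485.07
Profit = EUR 71,485.07 − EUR 71,000.00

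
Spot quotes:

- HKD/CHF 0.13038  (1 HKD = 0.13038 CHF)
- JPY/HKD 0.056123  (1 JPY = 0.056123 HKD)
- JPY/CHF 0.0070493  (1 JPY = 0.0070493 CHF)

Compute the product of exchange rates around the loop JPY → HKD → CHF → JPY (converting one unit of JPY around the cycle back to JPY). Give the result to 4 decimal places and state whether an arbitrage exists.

1.0380 (arbitrage exists)

Around JPY → HKD → CHF → JPY: 1 × 0.056123 × 0.13038 ÷ 0.0070493 = 1.038020
Product > 1; profitable direction is JPY → HKD → CHF → JPY.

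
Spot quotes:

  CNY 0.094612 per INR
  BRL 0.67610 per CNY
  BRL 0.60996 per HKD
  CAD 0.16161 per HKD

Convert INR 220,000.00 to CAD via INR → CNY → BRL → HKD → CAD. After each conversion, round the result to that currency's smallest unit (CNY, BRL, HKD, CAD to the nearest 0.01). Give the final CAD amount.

CAD 3,728.61

INR 220,000.00 × 0.094612 = CNY 20,814.64
CNY 20,814.64 × 0.67610 = BRL 14,072.78
BRL 14,072.78 ÷ 0.60996 = HKD 23,071.64
HKD 23,071.64 × 0.16161 = CAD 3,728.61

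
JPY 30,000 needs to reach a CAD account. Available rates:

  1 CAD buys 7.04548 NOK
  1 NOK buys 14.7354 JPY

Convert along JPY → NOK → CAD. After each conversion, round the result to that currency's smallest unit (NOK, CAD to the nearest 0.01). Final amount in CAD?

JPY 30,000 ÷ 14.7354 = NOK 2,035.91
NOK 2,035.91 ÷ 7.04548 = CAD 288.97

CAD 288.97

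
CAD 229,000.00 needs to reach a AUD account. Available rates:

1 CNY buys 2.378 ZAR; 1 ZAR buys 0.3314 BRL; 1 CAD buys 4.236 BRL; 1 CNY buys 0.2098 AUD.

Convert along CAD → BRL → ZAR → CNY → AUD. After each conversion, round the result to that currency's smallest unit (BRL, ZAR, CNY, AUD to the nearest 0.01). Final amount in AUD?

AUD 258,245.38

CAD 229,000.00 × 4.236 = BRL 970,044.00
BRL 970,044.00 ÷ 0.3314 = ZAR 2,927,109.23
ZAR 2,927,109.23 ÷ 2.378 = CNY 1,230,912.21
CNY 1,230,912.21 × 0.2098 = AUD 258,245.38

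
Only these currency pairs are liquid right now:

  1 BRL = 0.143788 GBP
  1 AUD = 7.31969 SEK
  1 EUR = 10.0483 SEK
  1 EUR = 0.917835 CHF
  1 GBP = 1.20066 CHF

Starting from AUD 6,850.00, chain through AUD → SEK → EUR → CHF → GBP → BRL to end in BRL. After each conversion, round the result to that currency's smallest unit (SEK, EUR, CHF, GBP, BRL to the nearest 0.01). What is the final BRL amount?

BRL 26,528.57

AUD 6,850.00 × 7.31969 = SEK 50,139.88
SEK 50,139.88 ÷ 10.0483 = EUR 4,989.89
EUR 4,989.89 × 0.917835 = CHF 4,579.90
CHF 4,579.90 ÷ 1.20066 = GBP 3,814.49
GBP 3,814.49 ÷ 0.143788 = BRL 26,528.57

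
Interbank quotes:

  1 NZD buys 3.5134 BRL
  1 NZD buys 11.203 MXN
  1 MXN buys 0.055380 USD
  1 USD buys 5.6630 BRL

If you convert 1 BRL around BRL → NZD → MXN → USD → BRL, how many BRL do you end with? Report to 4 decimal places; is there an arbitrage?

1.0000 (no arbitrage)

Around BRL → NZD → MXN → USD → BRL: 1 ÷ 3.5134 × 11.203 × 0.055380 × 5.6630 = 1.000014
Product ≈ 1 (deviation 0.001%, within rounding noise).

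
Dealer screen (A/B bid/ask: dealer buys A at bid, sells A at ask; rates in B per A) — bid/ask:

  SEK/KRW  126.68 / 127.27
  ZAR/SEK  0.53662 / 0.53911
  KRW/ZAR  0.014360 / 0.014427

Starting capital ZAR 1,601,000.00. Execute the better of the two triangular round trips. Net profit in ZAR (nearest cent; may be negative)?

Best loop ZAR → KRW → SEK → ZAR:
ZAR 1,601,000.00 ÷ 0.014427 (buy KRW at ask) = KRW 110,972,482
KRW 110,972,482 ÷ 127.27 (buy SEK at ask) = SEK 871,945.33
SEK 871,945.33 ÷ 0.53911 (buy ZAR at ask) = ZAR 1,617,379.25

Net profit: ZAR 16,379.25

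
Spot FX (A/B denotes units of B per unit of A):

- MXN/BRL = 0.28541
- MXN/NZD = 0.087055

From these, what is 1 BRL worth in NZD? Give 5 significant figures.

BRL/NZD = 0.30502

1 BRL ÷ 0.28541 = 3.50373 MXN
3.50373 MXN × 0.087055 = 0.305017 NZD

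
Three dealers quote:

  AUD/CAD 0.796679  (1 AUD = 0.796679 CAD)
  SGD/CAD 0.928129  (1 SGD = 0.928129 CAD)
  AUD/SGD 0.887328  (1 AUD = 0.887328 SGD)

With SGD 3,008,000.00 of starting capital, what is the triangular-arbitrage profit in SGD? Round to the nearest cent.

Profit: SGD 101,474.44

Profitable loop is SGD → CAD → AUD → SGD:
SGD 3,008,000.00 × 0.928129 = CAD 2,791,812.03
CAD 2,791,812.03 ÷ 0.796679 = AUD 3,504,312.32
AUD 3,504,312.32 × 0.887328 = SGD 3,109,474.44
Profit = SGD 3,109,474.44 − SGD 3,008,000.00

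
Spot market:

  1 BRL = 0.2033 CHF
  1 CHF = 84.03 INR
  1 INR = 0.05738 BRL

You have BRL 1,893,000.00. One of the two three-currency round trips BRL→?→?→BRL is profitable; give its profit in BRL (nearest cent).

Profit: BRL 38,160.31

Profitable loop is BRL → INR → CHF → BRL:
BRL 1,893,000.00 ÷ 0.05738 = INR 32,990,589.06
INR 32,990,589.06 ÷ 84.03 = CHF 392,604.89
CHF 392,604.89 ÷ 0.2033 = BRL 1,931,160.31
Profit = BRL 1,931,160.31 − BRL 1,893,000.00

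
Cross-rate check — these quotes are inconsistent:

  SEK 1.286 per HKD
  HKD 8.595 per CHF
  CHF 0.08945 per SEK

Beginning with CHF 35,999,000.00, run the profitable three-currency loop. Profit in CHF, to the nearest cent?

Profitable loop is CHF → SEK → HKD → CHF:
CHF 35,999,000.00 ÷ 0.08945 = SEK 402,448,295.14
SEK 402,448,295.14 ÷ 1.286 = HKD 312,945,797.15
HKD 312,945,797.15 ÷ 8.595 = CHF 36,410,214.91
Profit = CHF 36,410,214.91 − CHF 35,999,000.00

Profit: CHF 411,214.91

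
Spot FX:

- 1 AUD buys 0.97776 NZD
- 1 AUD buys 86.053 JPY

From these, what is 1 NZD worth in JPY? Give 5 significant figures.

1 NZD ÷ 0.97776 = 1.02275 AUD
1.02275 AUD × 86.053 = 88.0104 JPY

NZD/JPY = 88.010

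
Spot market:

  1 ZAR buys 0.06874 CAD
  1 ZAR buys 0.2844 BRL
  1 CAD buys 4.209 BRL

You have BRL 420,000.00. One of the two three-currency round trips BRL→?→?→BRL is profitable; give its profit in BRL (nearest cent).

Profit: BRL 7,275.66

Profitable loop is BRL → ZAR → CAD → BRL:
BRL 420,000.00 ÷ 0.2844 = ZAR 1,476,793.25
ZAR 1,476,793.25 × 0.06874 = CAD 101,514.77
CAD 101,514.77 × 4.209 = BRL 427,275.66
Profit = BRL 427,275.66 − BRL 420,000.00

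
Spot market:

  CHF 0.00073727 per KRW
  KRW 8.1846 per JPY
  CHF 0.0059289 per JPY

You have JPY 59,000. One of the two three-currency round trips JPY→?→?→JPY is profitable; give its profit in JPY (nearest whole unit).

Profitable loop is JPY → KRW → CHF → JPY:
JPY 59,000 × 8.1846 = KRW 482,891
KRW 482,891 × 0.00073727 = CHF 356.02
CHF 356.02 ÷ 0.0059289 = JPY 60,048
Profit = JPY 60,048 − JPY 59,000

Profit: JPY 1,048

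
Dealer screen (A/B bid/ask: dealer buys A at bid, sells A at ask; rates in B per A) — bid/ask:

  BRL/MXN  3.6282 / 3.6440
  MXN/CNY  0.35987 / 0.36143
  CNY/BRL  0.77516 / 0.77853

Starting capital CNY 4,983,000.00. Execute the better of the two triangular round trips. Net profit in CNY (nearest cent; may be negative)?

Best loop CNY → BRL → MXN → CNY:
CNY 4,983,000.00 × 0.77516 (sell CNY at bid) = BRL 3,862,622.28
BRL 3,862,622.28 × 3.6282 (sell BRL at bid) = MXN 14,014,366.16
MXN 14,014,366.16 × 0.35987 (sell MXN at bid) = CNY 5,043,349.95

Net profit: CNY 60,349.95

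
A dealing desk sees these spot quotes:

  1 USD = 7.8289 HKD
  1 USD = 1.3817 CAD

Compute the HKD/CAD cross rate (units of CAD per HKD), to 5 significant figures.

HKD/CAD = 0.17649

1 HKD ÷ 7.8289 = 0.127732 USD
0.127732 USD × 1.3817 = 0.176487 CAD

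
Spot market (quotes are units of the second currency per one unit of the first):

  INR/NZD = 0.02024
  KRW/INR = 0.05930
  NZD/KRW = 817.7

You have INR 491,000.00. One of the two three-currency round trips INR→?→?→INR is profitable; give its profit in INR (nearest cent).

Profitable loop is INR → KRW → NZD → INR:
INR 491,000.00 ÷ 0.05930 = KRW 8,279,933
KRW 8,279,933 ÷ 817.7 = NZD 10,125.88
NZD 10,125.88 ÷ 0.02024 = INR 500,290.54
Profit = INR 500,290.54 − INR 491,000.00

Profit: INR 9,290.54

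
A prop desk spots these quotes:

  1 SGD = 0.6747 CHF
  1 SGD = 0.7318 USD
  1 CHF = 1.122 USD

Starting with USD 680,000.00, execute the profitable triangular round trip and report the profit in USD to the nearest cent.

Profit: USD 23,428.69

Profitable loop is USD → SGD → CHF → USD:
USD 680,000.00 ÷ 0.7318 = SGD 929,215.63
SGD 929,215.63 × 0.6747 = CHF 626,941.79
CHF 626,941.79 × 1.122 = USD 703,428.69
Profit = USD 703,428.69 − USD 680,000.00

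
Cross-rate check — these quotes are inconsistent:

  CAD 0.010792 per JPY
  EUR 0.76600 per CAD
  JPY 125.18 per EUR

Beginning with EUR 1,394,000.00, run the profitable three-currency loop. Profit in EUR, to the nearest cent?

Profit: EUR 48,541.87

Profitable loop is EUR → JPY → CAD → EUR:
EUR 1,394,000.00 × 125.18 = JPY 174,500,920
JPY 174,500,920 × 0.010792 = CAD 1,883,213.93
CAD 1,883,213.93 × 0.76600 = EUR 1,442,541.87
Profit = EUR 1,442,541.87 − EUR 1,394,000.00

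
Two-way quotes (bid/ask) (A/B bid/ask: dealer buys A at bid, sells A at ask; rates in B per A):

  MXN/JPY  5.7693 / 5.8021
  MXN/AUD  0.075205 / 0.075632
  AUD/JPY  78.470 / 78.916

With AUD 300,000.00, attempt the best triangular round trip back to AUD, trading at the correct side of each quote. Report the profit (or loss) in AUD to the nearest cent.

Net profit: AUD 5,131.06

Best loop AUD → JPY → MXN → AUD:
AUD 300,000.00 × 78.470 (sell AUD at bid) = JPY 23,541,000
JPY 23,541,000 ÷ 5.8021 (buy MXN at ask) = MXN 4,057,324.07
MXN 4,057,324.07 × 0.075205 (sell MXN at bid) = AUD 305,131.06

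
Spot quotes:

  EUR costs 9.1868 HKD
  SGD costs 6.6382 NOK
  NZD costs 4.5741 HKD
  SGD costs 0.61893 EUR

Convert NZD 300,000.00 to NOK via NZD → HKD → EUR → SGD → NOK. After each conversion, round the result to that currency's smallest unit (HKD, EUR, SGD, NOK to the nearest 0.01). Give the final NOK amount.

NOK 1,602,032.98

NZD 300,000.00 × 4.5741 = HKD 1,372,230.00
HKD 1,372,230.00 ÷ 9.1868 = EUR 149,369.75
EUR 149,369.75 ÷ 0.61893 = SGD 241,335.45
SGD 241,335.45 × 6.6382 = NOK 1,602,032.98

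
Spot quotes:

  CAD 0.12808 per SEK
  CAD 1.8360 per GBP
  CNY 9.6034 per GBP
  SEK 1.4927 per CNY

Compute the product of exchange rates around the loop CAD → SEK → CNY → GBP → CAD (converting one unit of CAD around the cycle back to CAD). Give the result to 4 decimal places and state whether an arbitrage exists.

1.0000 (no arbitrage)

Around CAD → SEK → CNY → GBP → CAD: 1 ÷ 0.12808 ÷ 1.4927 ÷ 9.6034 × 1.8360 = 0.999986
Product ≈ 1 (deviation 0.001%, within rounding noise).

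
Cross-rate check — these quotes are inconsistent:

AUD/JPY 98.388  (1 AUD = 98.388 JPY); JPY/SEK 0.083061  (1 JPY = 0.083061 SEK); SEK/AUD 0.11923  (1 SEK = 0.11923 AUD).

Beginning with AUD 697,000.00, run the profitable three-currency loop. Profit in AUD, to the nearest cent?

Profit: AUD 18,332.48

Profitable loop is AUD → SEK → JPY → AUD:
AUD 697,000.00 ÷ 0.11923 = SEK 5,845,844.17
SEK 5,845,844.17 ÷ 0.083061 = JPY 70,380,132
JPY 70,380,132 ÷ 98.388 = AUD 715,332.48
Profit = AUD 715,332.48 − AUD 697,000.00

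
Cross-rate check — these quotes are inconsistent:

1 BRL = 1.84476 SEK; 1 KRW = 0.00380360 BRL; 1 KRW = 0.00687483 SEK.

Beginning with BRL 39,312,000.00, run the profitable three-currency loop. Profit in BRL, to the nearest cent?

Profitable loop is BRL → SEK → KRW → BRL:
BRL 39,312,000.00 × 1.84476 = SEK 72,521,205.12
SEK 72,521,205.12 ÷ 0.00687483 = KRW 10,548,799,770
KRW 10,548,799,770 × 0.00380360 = BRL 40,123,414.80
Profit = BRL 40,123,414.80 − BRL 39,312,000.00

Profit: BRL 811,414.80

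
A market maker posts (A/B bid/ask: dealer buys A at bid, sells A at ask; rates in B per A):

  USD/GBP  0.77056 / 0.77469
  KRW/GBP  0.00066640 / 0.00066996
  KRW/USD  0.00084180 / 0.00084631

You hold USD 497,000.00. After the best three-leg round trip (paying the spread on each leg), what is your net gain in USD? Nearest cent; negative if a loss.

Best loop USD → KRW → GBP → USD:
USD 497,000.00 ÷ 0.00084631 (buy KRW at ask) = KRW 587,255,261
KRW 587,255,261 × 0.00066640 (sell KRW at bid) = GBP 391,346.91
GBP 391,346.91 ÷ 0.77469 (buy USD at ask) = USD 505,165.82

Net profit: USD 8,165.82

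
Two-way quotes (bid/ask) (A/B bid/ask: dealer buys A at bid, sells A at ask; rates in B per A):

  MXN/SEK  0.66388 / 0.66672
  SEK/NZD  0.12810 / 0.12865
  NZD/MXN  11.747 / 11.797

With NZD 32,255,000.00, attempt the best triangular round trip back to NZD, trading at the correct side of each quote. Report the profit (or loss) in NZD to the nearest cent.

Net result: NZD -32,240.49 (no profitable arbitrage after spreads)

Best loop NZD → MXN → SEK → NZD:
NZD 32,255,000.00 × 11.747 (sell NZD at bid) = MXN 378,899,485.00
MXN 378,899,485.00 × 0.66388 (sell MXN at bid) = SEK 251,543,790.10
SEK 251,543,790.10 × 0.12810 (sell SEK at bid) = NZD 32,222,759.51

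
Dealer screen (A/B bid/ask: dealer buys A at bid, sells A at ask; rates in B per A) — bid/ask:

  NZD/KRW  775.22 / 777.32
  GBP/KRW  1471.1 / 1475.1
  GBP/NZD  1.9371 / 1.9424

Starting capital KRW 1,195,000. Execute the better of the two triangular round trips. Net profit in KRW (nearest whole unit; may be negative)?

Best loop KRW → GBP → NZD → KRW:
KRW 1,195,000 ÷ 1475.1 (buy GBP at ask) = GBP 810.11
GBP 810.11 × 1.9371 (sell GBP at bid) = NZD 1,569.27
NZD 1,569.27 × 775.22 (sell NZD at bid) = KRW 1,216,532

Net profit: KRW 21,532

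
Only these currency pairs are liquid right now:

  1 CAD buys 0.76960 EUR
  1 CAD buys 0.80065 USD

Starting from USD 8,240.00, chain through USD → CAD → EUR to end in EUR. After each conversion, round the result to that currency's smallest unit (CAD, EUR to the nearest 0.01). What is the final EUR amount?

EUR 7,920.45

USD 8,240.00 ÷ 0.80065 = CAD 10,291.64
CAD 10,291.64 × 0.76960 = EUR 7,920.45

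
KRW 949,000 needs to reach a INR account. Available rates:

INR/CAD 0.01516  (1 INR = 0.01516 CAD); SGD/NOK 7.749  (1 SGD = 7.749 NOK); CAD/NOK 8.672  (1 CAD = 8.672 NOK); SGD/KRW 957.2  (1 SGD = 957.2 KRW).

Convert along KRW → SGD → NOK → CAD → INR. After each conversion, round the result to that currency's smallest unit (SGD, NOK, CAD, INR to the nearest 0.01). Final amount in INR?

INR 58,437.34

KRW 949,000 ÷ 957.2 = SGD 991.43
SGD 991.43 × 7.749 = NOK 7,682.59
NOK 7,682.59 ÷ 8.672 = CAD 885.91
CAD 885.91 ÷ 0.01516 = INR 58,437.34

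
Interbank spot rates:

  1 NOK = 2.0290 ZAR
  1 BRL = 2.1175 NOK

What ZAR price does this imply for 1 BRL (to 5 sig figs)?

BRL/ZAR = 4.2964

1 BRL × 2.1175 = 2.1175 NOK
2.1175 NOK × 2.0290 = 4.29641 ZAR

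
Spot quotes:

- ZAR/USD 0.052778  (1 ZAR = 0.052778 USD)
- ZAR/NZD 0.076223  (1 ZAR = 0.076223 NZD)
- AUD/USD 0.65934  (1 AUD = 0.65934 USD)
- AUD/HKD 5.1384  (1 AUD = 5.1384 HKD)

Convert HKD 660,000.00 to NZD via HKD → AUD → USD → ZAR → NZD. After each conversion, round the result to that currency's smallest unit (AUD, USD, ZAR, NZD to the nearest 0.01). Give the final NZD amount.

NZD 122,309.04

HKD 660,000.00 ÷ 5.1384 = AUD 128,444.65
AUD 128,444.65 × 0.65934 = USD 84,688.70
USD 84,688.70 ÷ 0.052778 = ZAR 1,604,621.24
ZAR 1,604,621.24 × 0.076223 = NZD 122,309.04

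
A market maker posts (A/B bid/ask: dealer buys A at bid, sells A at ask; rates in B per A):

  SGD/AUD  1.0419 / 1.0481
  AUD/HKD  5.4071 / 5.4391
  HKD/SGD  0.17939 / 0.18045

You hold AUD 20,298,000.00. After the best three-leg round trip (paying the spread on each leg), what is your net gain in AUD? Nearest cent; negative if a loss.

Net profit: AUD 215,601.64

Best loop AUD → HKD → SGD → AUD:
AUD 20,298,000.00 × 5.4071 (sell AUD at bid) = HKD 109,753,315.80
HKD 109,753,315.80 × 0.17939 (sell HKD at bid) = SGD 19,688,647.32
SGD 19,688,647.32 × 1.0419 (sell SGD at bid) = AUD 20,513,601.64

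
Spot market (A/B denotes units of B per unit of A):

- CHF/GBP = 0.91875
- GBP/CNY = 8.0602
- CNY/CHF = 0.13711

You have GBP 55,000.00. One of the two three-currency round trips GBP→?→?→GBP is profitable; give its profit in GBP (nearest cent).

Profitable loop is GBP → CNY → CHF → GBP:
GBP 55,000.00 × 8.0602 = CNY 443,311.00
CNY 443,311.00 × 0.13711 = CHF 60,782.37
CHF 60,782.37 × 0.91875 = GBP 55,843.80
Profit = GBP 55,843.80 − GBP 55,000.00

Profit: GBP 843.80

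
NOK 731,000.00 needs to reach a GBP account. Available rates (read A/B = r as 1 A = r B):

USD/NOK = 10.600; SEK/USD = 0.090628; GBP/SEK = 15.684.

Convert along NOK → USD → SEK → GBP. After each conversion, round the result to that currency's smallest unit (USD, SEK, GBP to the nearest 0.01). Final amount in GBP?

GBP 48,516.81

NOK 731,000.00 ÷ 10.600 = USD 68,962.26
USD 68,962.26 ÷ 0.090628 = SEK 760,937.68
SEK 760,937.68 ÷ 15.684 = GBP 48,516.81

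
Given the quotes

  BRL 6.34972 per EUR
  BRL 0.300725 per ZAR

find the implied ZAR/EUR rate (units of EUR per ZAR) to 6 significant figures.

1 ZAR × 0.300725 = 0.300725 BRL
0.300725 BRL ÷ 6.34972 = 0.0473604 EUR

ZAR/EUR = 0.0473604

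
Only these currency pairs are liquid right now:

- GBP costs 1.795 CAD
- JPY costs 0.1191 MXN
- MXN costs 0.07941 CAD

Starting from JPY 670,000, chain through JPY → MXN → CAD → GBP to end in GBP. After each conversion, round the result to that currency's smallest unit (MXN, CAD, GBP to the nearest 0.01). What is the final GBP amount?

GBP 3,530.18

JPY 670,000 × 0.1191 = MXN 79,797.00
MXN 79,797.00 × 0.07941 = CAD 6,336.68
CAD 6,336.68 ÷ 1.795 = GBP 3,530.18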